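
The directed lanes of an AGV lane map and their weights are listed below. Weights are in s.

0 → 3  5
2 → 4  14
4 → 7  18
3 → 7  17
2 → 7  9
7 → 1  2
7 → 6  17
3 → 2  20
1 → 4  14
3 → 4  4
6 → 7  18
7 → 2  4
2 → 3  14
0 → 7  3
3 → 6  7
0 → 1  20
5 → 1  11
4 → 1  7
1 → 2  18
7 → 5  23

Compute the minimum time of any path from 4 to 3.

36 s

Enumerating some paths:
4 - 7 - 1 - 2 - 3: 18+2+18+14 = 52
4 - 7 - 2 - 3: 18+4+14 = 36
4 - 1 - 2 - 3: 7+18+14 = 39
Cheapest is 4 - 7 - 2 - 3 at 36 s.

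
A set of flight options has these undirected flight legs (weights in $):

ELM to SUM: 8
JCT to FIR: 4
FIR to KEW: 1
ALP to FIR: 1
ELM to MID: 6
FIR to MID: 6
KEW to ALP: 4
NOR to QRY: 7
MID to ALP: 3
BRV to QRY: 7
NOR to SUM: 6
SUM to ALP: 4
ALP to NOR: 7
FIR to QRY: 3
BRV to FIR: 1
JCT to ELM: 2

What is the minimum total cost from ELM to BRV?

Compare a few routes:
ELM - JCT - FIR - BRV: 2+4+1 = 7
ELM - MID - ALP - FIR - BRV: 6+3+1+1 = 11
Cheapest is ELM - JCT - FIR - BRV at $7.

$7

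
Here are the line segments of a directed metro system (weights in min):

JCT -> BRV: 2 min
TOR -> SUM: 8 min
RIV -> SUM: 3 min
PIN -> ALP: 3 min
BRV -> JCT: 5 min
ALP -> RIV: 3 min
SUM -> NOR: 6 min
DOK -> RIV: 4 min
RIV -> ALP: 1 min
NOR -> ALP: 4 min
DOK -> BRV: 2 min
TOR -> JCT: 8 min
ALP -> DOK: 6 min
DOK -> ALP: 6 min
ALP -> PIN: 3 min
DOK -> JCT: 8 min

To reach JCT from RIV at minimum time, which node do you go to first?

Compare a few routes:
RIV - ALP - DOK - JCT: 1+6+8 = 15
RIV - SUM - NOR - ALP - DOK - BRV - JCT: 3+6+4+6+2+5 = 26
RIV - ALP - DOK - BRV - JCT: 1+6+2+5 = 14
RIV - SUM - NOR - ALP - DOK - JCT: 3+6+4+6+8 = 27
Cheapest is RIV - ALP - DOK - BRV - JCT at 14 min.
So from RIV the first move is to ALP.

ALP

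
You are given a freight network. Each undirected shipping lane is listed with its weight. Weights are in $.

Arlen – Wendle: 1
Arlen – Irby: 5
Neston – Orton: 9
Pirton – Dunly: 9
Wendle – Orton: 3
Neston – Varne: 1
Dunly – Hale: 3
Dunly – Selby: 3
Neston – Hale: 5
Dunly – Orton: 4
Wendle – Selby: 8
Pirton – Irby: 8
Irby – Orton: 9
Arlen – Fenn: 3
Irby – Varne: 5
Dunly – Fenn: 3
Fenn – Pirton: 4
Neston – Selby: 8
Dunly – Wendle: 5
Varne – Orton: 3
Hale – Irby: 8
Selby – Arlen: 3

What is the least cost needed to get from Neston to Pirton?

$14

Enumerating some paths:
Neston–Varne–Irby–Pirton: 1+5+8 = 14
Neston–Hale–Dunly–Fenn–Pirton: 5+3+3+4 = 15
Neston–Varne–Orton–Wendle–Arlen–Fenn–Pirton: 1+3+3+1+3+4 = 15
Cheapest is Neston–Varne–Irby–Pirton at $14.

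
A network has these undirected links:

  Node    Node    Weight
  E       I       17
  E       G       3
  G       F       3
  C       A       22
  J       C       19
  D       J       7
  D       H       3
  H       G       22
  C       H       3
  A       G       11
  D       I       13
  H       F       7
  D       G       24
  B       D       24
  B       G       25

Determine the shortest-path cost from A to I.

31

Enumerating some paths:
A - G - E - I: 11+3+17 = 31
A - C - H - D - I: 22+3+3+13 = 41
A - G - F - H - D - I: 11+3+7+3+13 = 37
A - G - D - I: 11+24+13 = 48
The minimum is 31 via A - G - E - I.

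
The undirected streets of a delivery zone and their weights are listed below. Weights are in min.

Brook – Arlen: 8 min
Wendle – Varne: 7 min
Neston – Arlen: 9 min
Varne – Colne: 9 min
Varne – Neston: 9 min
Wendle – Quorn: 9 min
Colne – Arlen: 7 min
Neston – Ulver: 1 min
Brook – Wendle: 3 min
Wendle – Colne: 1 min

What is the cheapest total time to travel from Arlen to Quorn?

Settle nodes by increasing distance from Arlen:
Arlen: 0
Colne: 7  (via Arlen)
Brook: 8  (via Arlen)
Wendle: 8  (via Colne)
Neston: 9  (via Arlen)
Ulver: 10  (via Neston)
Varne: 15  (via Wendle)
Quorn: 17  (via Wendle)
Shortest route: Arlen–Colne–Wendle–Quorn = 17 min.

17 min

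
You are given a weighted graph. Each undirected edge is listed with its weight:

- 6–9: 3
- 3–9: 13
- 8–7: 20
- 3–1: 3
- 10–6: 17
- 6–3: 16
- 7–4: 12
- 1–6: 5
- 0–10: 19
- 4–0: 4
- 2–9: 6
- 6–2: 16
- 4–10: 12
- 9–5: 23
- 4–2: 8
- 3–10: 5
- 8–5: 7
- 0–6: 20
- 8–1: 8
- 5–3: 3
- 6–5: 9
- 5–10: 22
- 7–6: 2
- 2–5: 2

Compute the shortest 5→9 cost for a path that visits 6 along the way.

12

Shortest 5→6: 5–6 = 9
Best 6 to 9: 6–9 costing 3
Total via 6: 9 + 3 = 12.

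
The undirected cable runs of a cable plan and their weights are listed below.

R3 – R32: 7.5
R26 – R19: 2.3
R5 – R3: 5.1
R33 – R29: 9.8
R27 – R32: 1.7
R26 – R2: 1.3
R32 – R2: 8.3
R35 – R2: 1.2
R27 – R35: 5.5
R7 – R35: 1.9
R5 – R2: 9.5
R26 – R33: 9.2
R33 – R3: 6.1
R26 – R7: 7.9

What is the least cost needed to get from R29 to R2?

20.3

Compare a few routes:
R29 → R33 → R26 → R7 → R35 → R2: 9.8+9.2+7.9+1.9+1.2 = 30
R29 → R33 → R26 → R2: 9.8+9.2+1.3 = 20.3
Cheapest is R29 → R33 → R26 → R2 at 20.3.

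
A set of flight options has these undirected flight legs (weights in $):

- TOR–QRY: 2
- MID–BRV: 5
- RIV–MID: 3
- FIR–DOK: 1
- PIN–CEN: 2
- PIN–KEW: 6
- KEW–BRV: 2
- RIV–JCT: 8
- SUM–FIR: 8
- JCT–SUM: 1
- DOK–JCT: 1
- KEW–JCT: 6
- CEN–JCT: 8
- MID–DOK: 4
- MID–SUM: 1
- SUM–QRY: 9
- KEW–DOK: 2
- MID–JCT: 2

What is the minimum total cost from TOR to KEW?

$15

Running Dijkstra from TOR:
TOR: 0
QRY: 2  (via TOR)
SUM: 11  (via QRY)
MID: 12  (via SUM)
JCT: 12  (via SUM)
DOK: 13  (via JCT)
FIR: 14  (via DOK)
KEW: 15  (via DOK)
Shortest route: TOR–QRY–SUM–JCT–DOK–KEW = $15.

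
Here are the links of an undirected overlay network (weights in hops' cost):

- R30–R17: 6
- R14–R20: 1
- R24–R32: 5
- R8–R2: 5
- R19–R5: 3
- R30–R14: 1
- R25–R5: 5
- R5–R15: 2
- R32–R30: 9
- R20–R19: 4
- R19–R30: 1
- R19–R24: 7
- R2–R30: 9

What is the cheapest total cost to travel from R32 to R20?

11 hops' cost

Enumerating some paths:
R32–R30–R19–R20: 9+1+4 = 14
R32–R24–R19–R30–R14–R20: 5+7+1+1+1 = 15
R32–R30–R14–R20: 9+1+1 = 11
Cheapest is R32–R30–R14–R20 at 11 hops' cost.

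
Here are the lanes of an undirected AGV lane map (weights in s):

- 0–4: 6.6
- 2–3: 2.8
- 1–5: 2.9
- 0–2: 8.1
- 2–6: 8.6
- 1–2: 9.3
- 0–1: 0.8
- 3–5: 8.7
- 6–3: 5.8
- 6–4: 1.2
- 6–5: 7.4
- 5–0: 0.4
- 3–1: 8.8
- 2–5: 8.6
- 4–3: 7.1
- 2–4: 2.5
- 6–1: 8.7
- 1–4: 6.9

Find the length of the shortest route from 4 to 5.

Candidate routes:
4–1–5: 6.9+2.9 = 9.8
4–6–5: 1.2+7.4 = 8.6
4–0–5: 6.6+0.4 = 7
4–1–0–5: 6.9+0.8+0.4 = 8.1
The minimum is 7 s via 4–0–5.

7 s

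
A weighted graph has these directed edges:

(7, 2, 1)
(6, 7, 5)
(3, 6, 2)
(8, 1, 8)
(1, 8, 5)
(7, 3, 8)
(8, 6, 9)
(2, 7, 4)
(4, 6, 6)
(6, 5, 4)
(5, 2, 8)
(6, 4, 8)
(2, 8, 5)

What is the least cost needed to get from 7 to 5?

14

Enumerating some paths:
7–3–6–5: 8+2+4 = 14
7–2–8–6–5: 1+5+9+4 = 19
Cheapest is 7–3–6–5 at 14.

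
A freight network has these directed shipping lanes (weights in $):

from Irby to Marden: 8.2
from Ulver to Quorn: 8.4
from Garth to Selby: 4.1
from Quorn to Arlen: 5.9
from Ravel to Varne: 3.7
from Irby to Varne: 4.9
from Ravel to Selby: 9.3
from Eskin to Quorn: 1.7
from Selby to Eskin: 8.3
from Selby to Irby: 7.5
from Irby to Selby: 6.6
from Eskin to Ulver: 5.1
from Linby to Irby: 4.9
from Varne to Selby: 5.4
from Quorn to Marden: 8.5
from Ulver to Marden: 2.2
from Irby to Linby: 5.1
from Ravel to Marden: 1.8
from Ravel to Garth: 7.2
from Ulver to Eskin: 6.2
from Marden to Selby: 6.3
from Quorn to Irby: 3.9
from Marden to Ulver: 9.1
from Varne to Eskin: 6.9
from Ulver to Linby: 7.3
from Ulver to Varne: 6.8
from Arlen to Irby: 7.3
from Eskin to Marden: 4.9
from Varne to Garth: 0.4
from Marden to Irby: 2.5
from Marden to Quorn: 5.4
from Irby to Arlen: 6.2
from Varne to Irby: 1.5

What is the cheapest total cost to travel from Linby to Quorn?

Enumerating some paths:
Linby - Irby - Marden - Quorn: 4.9+8.2+5.4 = 18.5
Linby - Irby - Varne - Eskin - Quorn: 4.9+4.9+6.9+1.7 = 18.4
The minimum is $18.4 via Linby - Irby - Varne - Eskin - Quorn.

$18.4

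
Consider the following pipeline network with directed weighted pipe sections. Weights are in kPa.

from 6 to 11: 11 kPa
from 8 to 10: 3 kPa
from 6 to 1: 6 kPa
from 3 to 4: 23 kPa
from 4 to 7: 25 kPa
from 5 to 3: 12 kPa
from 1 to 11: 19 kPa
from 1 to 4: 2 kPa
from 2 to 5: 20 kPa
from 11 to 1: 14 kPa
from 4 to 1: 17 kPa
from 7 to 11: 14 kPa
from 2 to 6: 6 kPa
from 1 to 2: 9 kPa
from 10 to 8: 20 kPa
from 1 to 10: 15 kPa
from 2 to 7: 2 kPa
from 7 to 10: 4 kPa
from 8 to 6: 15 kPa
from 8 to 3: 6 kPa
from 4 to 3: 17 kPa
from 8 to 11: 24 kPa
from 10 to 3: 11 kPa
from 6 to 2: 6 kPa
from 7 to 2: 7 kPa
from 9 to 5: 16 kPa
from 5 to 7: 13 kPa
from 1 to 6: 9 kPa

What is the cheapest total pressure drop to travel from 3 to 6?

49 kPa

Settle nodes by increasing distance from 3:
3: 0
4: 23  (via 3)
1: 40  (via 4)
7: 48  (via 4)
2: 49  (via 1)
6: 49  (via 1)
Shortest route: 3–4–1–6 = 49 kPa.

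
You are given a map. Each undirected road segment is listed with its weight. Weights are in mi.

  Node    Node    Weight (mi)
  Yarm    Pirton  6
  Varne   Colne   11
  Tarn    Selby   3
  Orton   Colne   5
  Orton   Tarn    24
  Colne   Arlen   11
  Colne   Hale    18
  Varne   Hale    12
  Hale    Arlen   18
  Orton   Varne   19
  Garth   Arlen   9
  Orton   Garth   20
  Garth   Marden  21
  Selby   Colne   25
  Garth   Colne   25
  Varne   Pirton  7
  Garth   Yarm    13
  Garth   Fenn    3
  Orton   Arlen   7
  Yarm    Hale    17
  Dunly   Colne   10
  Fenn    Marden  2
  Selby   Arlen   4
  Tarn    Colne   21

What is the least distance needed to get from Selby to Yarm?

26 mi

Running Dijkstra from Selby:
Selby: 0
Tarn: 3  (via Selby)
Arlen: 4  (via Selby)
Orton: 11  (via Arlen)
Garth: 13  (via Arlen)
Colne: 15  (via Arlen)
Fenn: 16  (via Garth)
Marden: 18  (via Fenn)
Hale: 22  (via Arlen)
Dunly: 25  (via Colne)
Varne: 26  (via Colne)
Yarm: 26  (via Garth)
Shortest route: Selby → Arlen → Garth → Yarm = 26 mi.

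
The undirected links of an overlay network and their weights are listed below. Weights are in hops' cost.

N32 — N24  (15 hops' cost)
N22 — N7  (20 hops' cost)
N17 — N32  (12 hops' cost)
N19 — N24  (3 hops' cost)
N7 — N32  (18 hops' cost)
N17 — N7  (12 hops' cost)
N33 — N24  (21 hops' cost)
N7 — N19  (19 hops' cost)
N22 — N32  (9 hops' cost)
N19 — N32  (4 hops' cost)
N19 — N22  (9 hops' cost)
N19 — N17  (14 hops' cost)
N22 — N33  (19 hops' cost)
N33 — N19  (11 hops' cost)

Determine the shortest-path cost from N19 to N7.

19 hops' cost

Enumerating some paths:
N19–N32–N7: 4+18 = 22
N19–N17–N7: 14+12 = 26
N19–N7: 19 = 19
Cheapest is N19–N7 at 19 hops' cost.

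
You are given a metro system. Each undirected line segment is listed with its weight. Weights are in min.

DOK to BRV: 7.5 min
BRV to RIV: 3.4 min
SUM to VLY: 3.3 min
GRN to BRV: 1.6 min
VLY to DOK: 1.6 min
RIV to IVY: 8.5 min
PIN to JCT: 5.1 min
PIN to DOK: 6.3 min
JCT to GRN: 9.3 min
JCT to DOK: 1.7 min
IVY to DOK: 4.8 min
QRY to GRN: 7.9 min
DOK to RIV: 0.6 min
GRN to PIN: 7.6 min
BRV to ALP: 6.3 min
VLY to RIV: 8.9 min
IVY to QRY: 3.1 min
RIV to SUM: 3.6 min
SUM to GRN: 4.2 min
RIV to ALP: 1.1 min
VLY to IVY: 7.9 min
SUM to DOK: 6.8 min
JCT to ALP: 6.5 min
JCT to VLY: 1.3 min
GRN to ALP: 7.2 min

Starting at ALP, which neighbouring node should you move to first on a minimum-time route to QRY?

Compare a few routes:
ALP - RIV - DOK - IVY - QRY: 1.1+0.6+4.8+3.1 = 9.6
ALP - RIV - IVY - QRY: 1.1+8.5+3.1 = 12.7
Cheapest is ALP - RIV - DOK - IVY - QRY at 9.6 min.
So from ALP the first move is to RIV.

RIV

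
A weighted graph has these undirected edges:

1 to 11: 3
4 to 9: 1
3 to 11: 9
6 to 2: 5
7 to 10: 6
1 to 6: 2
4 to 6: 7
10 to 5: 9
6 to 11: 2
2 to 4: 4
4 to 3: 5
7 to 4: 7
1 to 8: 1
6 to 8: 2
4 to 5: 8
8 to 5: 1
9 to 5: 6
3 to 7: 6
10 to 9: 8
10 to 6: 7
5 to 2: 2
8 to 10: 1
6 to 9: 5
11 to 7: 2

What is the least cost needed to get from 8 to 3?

12

Candidate routes:
8 - 6 - 11 - 3: 2+2+9 = 13
8 - 1 - 11 - 7 - 3: 1+3+2+6 = 12
Cheapest is 8 - 1 - 11 - 7 - 3 at 12.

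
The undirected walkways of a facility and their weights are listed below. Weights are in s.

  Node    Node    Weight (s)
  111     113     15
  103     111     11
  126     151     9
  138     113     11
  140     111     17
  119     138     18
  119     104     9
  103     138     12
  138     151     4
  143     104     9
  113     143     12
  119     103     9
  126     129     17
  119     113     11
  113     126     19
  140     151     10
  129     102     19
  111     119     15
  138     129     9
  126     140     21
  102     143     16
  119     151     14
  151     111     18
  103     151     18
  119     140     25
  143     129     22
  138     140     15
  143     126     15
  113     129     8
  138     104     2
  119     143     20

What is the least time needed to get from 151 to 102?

Candidate routes:
151 → 126 → 143 → 102: 9+15+16 = 40
151 → 138 → 129 → 102: 4+9+19 = 32
151 → 138 → 104 → 143 → 102: 4+2+9+16 = 31
151 → 138 → 113 → 129 → 102: 4+11+8+19 = 42
Cheapest is 151 → 138 → 104 → 143 → 102 at 31 s.

31 s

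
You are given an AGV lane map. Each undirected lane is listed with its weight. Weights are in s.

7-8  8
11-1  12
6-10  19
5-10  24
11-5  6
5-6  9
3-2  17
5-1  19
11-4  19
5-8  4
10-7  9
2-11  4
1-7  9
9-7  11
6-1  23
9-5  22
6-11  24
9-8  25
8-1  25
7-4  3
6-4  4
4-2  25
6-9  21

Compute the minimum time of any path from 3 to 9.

Compare a few routes:
3 → 2 → 11 → 1 → 7 → 9: 17+4+12+9+11 = 53
3 → 2 → 11 → 5 → 8 → 7 → 9: 17+4+6+4+8+11 = 50
3 → 2 → 11 → 5 → 9: 17+4+6+22 = 49
Cheapest is 3 → 2 → 11 → 5 → 9 at 49 s.

49 s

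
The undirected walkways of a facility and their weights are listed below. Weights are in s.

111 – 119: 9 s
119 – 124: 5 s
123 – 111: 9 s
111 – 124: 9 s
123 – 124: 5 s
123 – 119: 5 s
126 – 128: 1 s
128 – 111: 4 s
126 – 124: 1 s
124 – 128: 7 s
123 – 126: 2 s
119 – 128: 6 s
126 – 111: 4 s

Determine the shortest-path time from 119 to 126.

Compare a few routes:
119–124–126: 5+1 = 6
119–128–126: 6+1 = 7
119–123–124–126: 5+5+1 = 11
119–123–126: 5+2 = 7
Cheapest is 119–124–126 at 6 s.

6 s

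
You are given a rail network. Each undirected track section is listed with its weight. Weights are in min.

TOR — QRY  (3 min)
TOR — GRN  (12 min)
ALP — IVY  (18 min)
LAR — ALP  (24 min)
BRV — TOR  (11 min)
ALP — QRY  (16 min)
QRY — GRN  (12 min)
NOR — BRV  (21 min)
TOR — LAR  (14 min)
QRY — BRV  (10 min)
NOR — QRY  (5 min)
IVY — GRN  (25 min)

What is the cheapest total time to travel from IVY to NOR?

Enumerating some paths:
IVY - ALP - QRY - NOR: 18+16+5 = 39
IVY - GRN - QRY - NOR: 25+12+5 = 42
IVY - GRN - TOR - QRY - NOR: 25+12+3+5 = 45
Cheapest is IVY - ALP - QRY - NOR at 39 min.

39 min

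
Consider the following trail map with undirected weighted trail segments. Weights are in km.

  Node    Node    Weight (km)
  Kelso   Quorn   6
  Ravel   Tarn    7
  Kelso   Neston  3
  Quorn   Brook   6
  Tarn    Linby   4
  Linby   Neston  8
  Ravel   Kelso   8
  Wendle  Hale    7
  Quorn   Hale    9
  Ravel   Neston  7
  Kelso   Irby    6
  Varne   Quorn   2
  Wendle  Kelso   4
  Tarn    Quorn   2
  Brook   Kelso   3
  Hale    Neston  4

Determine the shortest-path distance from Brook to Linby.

Shortest distances from Brook:
Brook: 0
Kelso: 3  (via Brook)
Neston: 6  (via Kelso)
Quorn: 6  (via Brook)
Wendle: 7  (via Kelso)
Varne: 8  (via Quorn)
Tarn: 8  (via Quorn)
Irby: 9  (via Kelso)
Hale: 10  (via Neston)
Ravel: 11  (via Kelso)
Linby: 12  (via Tarn)
Shortest route: Brook → Quorn → Tarn → Linby = 12 km.

12 km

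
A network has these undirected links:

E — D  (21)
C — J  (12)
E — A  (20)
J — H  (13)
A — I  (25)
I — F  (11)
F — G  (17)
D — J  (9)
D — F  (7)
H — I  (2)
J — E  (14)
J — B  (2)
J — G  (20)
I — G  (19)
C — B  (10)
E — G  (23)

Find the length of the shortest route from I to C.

Candidate routes:
I - F - D - J - C: 11+7+9+12 = 39
I - H - J - C: 2+13+12 = 27
I - F - D - J - B - C: 11+7+9+2+10 = 39
The minimum is 27 via I - H - J - C.

27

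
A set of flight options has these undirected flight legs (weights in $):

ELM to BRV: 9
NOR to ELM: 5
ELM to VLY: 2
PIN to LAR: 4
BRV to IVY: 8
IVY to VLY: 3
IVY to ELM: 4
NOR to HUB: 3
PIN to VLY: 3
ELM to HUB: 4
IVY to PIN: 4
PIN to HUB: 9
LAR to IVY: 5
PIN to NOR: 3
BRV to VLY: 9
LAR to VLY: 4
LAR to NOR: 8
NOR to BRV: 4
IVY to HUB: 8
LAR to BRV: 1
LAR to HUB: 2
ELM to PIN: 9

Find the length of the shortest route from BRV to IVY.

$6

Shortest distances from BRV:
BRV: 0
LAR: 1  (via BRV)
HUB: 3  (via LAR)
NOR: 4  (via BRV)
VLY: 5  (via LAR)
PIN: 5  (via LAR)
IVY: 6  (via LAR)
Shortest route: BRV–LAR–IVY = $6.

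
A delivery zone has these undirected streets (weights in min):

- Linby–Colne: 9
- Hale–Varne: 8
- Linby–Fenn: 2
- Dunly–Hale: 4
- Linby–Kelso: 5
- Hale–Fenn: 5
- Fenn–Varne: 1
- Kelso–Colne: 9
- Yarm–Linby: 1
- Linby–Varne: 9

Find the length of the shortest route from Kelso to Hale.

12 min

Settle nodes by increasing distance from Kelso:
Kelso: 0
Linby: 5  (via Kelso)
Yarm: 6  (via Linby)
Fenn: 7  (via Linby)
Varne: 8  (via Fenn)
Colne: 9  (via Kelso)
Hale: 12  (via Fenn)
Shortest route: Kelso–Linby–Fenn–Hale = 12 min.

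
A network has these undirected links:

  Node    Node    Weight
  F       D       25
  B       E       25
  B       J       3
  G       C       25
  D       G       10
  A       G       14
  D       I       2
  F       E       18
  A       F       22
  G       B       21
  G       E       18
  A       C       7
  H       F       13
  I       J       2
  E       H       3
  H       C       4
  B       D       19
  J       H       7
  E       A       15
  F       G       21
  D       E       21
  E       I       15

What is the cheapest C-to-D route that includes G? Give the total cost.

Best C to G: C → A → G costing 21
Shortest G→D: G → D = 10
Total via G: 21 + 10 = 31.

31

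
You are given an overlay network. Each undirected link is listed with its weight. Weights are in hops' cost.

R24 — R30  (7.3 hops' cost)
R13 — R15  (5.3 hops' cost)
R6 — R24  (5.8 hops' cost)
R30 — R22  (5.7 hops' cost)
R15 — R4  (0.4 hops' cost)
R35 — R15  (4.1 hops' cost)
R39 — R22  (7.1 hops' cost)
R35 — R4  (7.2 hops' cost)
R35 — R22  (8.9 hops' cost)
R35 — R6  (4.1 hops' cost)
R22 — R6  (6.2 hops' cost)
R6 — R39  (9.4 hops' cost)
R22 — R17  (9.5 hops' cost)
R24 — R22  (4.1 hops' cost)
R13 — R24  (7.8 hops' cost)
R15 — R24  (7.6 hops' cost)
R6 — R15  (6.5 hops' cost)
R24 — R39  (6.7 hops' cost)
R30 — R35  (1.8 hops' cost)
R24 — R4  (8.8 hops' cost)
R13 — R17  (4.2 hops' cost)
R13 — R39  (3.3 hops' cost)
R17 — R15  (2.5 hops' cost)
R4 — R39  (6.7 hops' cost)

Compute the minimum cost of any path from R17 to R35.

Settle nodes by increasing distance from R17:
R17: 0
R15: 2.5  (via R17)
R4: 2.9  (via R15)
R13: 4.2  (via R17)
R35: 6.6  (via R15)
Shortest route: R17–R15–R35 = 6.6 hops' cost.

6.6 hops' cost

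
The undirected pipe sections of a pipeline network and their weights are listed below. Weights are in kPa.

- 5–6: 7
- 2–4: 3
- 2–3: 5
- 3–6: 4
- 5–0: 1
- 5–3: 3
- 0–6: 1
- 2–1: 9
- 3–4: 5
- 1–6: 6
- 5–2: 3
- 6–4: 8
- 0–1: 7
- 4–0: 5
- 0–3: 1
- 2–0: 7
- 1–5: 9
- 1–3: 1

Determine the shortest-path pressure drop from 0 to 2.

4 kPa

Enumerating some paths:
0 → 3 → 2: 1+5 = 6
0 → 2: 7 = 7
0 → 3 → 5 → 2: 1+3+3 = 7
0 → 5 → 2: 1+3 = 4
The minimum is 4 kPa via 0 → 5 → 2.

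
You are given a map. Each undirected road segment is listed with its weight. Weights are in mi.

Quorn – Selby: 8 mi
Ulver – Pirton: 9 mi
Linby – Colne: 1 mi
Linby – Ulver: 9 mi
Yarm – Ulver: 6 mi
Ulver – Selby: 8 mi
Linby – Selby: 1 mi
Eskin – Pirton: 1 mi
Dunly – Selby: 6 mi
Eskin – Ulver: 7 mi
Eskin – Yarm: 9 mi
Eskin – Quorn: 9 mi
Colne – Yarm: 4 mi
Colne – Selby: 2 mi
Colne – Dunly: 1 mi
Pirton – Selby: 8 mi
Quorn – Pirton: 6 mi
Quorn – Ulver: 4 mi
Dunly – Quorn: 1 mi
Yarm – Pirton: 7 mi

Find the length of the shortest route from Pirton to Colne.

8 mi

Compare a few routes:
Pirton–Quorn–Dunly–Colne: 6+1+1 = 8
Pirton–Selby–Colne: 8+2 = 10
Cheapest is Pirton–Quorn–Dunly–Colne at 8 mi.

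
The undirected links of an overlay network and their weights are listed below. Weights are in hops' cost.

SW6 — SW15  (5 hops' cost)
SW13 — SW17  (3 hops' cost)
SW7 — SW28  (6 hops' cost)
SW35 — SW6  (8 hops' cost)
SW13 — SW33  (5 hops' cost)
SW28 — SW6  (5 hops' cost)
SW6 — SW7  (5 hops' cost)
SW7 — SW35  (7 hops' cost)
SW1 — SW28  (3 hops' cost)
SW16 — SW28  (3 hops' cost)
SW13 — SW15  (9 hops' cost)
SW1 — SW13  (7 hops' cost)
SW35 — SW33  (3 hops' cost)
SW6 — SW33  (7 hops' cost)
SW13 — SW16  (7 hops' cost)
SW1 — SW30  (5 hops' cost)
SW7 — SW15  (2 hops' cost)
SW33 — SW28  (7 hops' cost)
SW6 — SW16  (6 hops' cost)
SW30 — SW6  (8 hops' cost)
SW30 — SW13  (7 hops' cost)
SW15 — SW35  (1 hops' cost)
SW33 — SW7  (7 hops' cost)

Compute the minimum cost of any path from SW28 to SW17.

13 hops' cost

Settle nodes by increasing distance from SW28:
SW28: 0
SW16: 3  (via SW28)
SW1: 3  (via SW28)
SW6: 5  (via SW28)
SW7: 6  (via SW28)
SW33: 7  (via SW28)
SW15: 8  (via SW7)
SW30: 8  (via SW1)
SW35: 9  (via SW15)
SW13: 10  (via SW16)
SW17: 13  (via SW13)
Shortest route: SW28–SW16–SW13–SW17 = 13 hops' cost.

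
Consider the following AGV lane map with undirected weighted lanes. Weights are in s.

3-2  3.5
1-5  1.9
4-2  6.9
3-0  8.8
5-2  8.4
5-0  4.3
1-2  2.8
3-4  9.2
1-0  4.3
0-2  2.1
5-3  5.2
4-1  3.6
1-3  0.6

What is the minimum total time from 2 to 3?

Settle nodes by increasing distance from 2:
2: 0
0: 2.1  (via 2)
1: 2.8  (via 2)
3: 3.4  (via 1)
Shortest route: 2–1–3 = 3.4 s.

3.4 s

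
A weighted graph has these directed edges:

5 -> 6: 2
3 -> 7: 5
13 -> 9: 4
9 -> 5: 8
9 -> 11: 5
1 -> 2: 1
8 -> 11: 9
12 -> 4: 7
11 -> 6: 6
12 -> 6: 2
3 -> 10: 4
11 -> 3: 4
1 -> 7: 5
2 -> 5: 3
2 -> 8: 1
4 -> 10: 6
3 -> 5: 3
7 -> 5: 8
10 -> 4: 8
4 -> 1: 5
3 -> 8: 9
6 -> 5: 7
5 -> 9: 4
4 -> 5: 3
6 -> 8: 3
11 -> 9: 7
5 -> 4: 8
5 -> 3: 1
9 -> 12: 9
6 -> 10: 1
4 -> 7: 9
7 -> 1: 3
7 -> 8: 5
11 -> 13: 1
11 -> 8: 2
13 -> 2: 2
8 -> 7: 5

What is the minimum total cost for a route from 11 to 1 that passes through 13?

12

Best 11 to 13: 11–13 costing 1
Shortest 13→1: 13–2–8–7–1 = 11
Total via 13: 1 + 11 = 12.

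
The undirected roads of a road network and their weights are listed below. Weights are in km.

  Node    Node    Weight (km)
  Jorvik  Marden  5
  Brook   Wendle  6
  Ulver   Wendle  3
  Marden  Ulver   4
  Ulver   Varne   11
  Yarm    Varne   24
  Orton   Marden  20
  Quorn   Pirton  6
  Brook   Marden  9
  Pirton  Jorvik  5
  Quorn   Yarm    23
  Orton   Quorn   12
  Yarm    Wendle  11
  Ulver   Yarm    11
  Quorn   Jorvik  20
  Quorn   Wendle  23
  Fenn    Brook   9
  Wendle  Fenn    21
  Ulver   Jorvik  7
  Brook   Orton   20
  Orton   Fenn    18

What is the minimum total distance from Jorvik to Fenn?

Enumerating some paths:
Jorvik - Ulver - Wendle - Brook - Fenn: 7+3+6+9 = 25
Jorvik - Marden - Brook - Fenn: 5+9+9 = 23
The minimum is 23 km via Jorvik - Marden - Brook - Fenn.

23 km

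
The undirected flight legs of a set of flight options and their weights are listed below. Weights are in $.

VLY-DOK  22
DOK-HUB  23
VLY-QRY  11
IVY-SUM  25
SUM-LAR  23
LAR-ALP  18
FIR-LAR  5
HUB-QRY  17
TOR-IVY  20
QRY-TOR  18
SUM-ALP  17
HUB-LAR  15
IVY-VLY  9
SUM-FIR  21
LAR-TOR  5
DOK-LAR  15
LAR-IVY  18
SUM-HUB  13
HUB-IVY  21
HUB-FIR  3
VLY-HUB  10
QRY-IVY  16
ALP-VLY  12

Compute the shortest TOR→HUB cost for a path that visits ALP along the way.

Best TOR to ALP: TOR–LAR–ALP costing 23
Best ALP to HUB: ALP–VLY–HUB costing 22
Total via ALP: 23 + 22 = $45.

$45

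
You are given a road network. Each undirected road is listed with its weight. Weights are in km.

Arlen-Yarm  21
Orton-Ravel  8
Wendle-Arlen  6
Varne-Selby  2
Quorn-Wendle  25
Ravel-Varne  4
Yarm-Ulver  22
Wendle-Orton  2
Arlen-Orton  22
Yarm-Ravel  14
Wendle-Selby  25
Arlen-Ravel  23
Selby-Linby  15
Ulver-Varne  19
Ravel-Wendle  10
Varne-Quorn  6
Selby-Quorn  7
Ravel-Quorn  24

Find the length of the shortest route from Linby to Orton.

Running Dijkstra from Linby:
Linby: 0
Selby: 15  (via Linby)
Varne: 17  (via Selby)
Ravel: 21  (via Varne)
Quorn: 22  (via Selby)
Orton: 29  (via Ravel)
Shortest route: Linby–Selby–Varne–Ravel–Orton = 29 km.

29 km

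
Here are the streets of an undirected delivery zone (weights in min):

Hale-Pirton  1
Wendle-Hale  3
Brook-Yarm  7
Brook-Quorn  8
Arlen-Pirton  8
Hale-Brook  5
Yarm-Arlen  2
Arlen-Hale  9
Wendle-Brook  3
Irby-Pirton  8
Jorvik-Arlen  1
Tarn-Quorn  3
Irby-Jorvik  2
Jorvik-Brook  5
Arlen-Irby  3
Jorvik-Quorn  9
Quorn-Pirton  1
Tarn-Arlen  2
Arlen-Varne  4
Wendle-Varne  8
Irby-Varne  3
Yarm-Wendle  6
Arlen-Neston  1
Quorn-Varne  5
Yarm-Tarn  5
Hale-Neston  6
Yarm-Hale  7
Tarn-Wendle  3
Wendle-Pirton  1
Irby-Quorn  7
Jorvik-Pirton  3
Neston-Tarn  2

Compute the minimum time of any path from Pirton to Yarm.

Running Dijkstra from Pirton:
Pirton: 0
Quorn: 1  (via Pirton)
Hale: 1  (via Pirton)
Wendle: 1  (via Pirton)
Jorvik: 3  (via Pirton)
Arlen: 4  (via Jorvik)
Brook: 4  (via Wendle)
Tarn: 4  (via Quorn)
Irby: 5  (via Jorvik)
Neston: 5  (via Arlen)
Varne: 6  (via Quorn)
Yarm: 6  (via Arlen)
Shortest route: Pirton → Jorvik → Arlen → Yarm = 6 min.

6 min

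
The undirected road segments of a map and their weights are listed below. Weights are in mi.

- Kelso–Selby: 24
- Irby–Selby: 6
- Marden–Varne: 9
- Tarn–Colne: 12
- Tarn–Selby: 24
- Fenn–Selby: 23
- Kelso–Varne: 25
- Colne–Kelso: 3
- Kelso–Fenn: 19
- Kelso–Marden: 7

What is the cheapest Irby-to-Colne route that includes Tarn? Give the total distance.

42 mi

Shortest Irby→Tarn: Irby–Selby–Tarn = 30
Shortest Tarn→Colne: Tarn–Colne = 12
Total via Tarn: 30 + 12 = 42 mi.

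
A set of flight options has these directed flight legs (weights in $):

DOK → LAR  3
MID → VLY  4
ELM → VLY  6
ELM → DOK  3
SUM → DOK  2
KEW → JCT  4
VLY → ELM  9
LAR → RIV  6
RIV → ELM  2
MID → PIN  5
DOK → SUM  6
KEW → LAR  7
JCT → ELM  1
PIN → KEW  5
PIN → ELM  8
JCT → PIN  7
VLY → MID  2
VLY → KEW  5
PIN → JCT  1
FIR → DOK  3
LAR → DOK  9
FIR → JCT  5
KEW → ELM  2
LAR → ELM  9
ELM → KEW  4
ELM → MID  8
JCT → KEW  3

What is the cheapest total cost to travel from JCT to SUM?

$10

Compare a few routes:
JCT → KEW → ELM → DOK → SUM: 3+2+3+6 = 14
JCT → ELM → DOK → SUM: 1+3+6 = 10
The minimum is $10 via JCT → ELM → DOK → SUM.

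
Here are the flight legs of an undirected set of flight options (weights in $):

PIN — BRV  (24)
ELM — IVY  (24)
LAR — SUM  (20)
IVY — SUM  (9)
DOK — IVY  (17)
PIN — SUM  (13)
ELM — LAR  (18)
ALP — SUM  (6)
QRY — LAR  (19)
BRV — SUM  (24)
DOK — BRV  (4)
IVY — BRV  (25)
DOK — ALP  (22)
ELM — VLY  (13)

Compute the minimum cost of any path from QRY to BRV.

Enumerating some paths:
QRY → LAR → SUM → IVY → BRV: 19+20+9+25 = 73
QRY → LAR → SUM → IVY → DOK → BRV: 19+20+9+17+4 = 69
QRY → LAR → SUM → BRV: 19+20+24 = 63
QRY → LAR → SUM → ALP → DOK → BRV: 19+20+6+22+4 = 71
The minimum is $63 via QRY → LAR → SUM → BRV.

$63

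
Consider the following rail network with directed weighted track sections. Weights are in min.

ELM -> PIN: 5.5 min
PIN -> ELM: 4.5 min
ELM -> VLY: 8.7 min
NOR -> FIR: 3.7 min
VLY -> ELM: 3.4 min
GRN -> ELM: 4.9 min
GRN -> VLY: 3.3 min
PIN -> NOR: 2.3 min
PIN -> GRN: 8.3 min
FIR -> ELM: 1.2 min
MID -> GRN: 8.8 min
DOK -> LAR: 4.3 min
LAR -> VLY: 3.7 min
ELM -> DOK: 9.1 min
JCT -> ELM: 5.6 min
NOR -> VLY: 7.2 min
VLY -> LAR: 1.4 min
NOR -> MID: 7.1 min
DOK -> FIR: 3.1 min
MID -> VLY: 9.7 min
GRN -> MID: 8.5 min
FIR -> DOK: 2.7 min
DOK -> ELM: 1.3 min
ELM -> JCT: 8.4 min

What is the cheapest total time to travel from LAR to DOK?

Settle nodes by increasing distance from LAR:
LAR: 0
VLY: 3.7  (via LAR)
ELM: 7.1  (via VLY)
PIN: 12.6  (via ELM)
NOR: 14.9  (via PIN)
JCT: 15.5  (via ELM)
DOK: 16.2  (via ELM)
Shortest route: LAR → VLY → ELM → DOK = 16.2 min.

16.2 min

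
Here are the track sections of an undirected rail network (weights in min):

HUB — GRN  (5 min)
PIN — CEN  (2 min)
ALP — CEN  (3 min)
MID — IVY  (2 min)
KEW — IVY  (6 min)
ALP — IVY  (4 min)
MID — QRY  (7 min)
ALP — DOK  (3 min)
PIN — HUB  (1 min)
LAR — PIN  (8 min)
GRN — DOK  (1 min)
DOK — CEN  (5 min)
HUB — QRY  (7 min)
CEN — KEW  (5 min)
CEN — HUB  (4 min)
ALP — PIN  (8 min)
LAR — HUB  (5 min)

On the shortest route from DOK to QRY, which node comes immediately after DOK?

Enumerating some paths:
DOK → GRN → HUB → QRY: 1+5+7 = 13
DOK → ALP → IVY → MID → QRY: 3+4+2+7 = 16
DOK → CEN → PIN → HUB → QRY: 5+2+1+7 = 15
DOK → ALP → CEN → PIN → HUB → QRY: 3+3+2+1+7 = 16
Cheapest is DOK → GRN → HUB → QRY at 13 min.
So from DOK the first move is to GRN.

GRN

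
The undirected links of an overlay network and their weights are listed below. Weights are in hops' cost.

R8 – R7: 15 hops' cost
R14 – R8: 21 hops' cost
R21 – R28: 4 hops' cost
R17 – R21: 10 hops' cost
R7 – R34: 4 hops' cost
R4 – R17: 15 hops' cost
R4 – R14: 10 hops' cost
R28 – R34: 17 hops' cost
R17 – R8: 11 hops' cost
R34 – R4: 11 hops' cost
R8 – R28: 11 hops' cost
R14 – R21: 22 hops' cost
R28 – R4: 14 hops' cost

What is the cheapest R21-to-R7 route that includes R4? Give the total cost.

Shortest R21→R4: R21 → R28 → R4 = 18
Best R4 to R7: R4 → R34 → R7 costing 15
Total via R4: 18 + 15 = 33 hops' cost.

33 hops' cost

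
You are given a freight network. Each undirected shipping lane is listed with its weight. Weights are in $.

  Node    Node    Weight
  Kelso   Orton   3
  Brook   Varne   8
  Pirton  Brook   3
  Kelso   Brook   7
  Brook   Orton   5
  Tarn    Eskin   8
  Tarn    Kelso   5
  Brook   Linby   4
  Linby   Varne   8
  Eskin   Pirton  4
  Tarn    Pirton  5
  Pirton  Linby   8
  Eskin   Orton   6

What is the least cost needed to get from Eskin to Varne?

$15

Shortest distances from Eskin:
Eskin: 0
Pirton: 4  (via Eskin)
Orton: 6  (via Eskin)
Brook: 7  (via Pirton)
Tarn: 8  (via Eskin)
Kelso: 9  (via Orton)
Linby: 11  (via Brook)
Varne: 15  (via Brook)
Shortest route: Eskin → Pirton → Brook → Varne = $15.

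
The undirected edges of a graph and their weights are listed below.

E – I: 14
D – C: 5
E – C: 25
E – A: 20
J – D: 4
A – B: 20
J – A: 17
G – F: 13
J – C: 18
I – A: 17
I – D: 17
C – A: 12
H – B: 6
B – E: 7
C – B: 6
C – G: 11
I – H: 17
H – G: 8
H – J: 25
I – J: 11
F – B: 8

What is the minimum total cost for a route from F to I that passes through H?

31

Shortest F→H: F–B–H = 14
Best H to I: H–I costing 17
Total via H: 14 + 17 = 31.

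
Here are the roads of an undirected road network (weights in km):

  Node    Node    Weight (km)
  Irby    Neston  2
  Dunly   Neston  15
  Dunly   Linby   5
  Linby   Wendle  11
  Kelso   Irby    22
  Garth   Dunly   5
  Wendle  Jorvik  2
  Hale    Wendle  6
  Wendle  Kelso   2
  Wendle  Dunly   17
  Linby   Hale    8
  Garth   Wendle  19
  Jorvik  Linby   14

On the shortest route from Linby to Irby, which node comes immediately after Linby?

Compare a few routes:
Linby–Wendle–Kelso–Irby: 11+2+22 = 35
Linby–Dunly–Neston–Irby: 5+15+2 = 22
Linby–Hale–Wendle–Kelso–Irby: 8+6+2+22 = 38
The minimum is 22 km via Linby–Dunly–Neston–Irby.
So from Linby the first move is to Dunly.

Dunly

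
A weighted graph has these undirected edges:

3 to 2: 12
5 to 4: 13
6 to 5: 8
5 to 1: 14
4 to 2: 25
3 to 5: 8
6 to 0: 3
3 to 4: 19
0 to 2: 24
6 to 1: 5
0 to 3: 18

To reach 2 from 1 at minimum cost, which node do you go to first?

Compare a few routes:
1 - 6 - 0 - 2: 5+3+24 = 32
1 - 6 - 5 - 3 - 2: 5+8+8+12 = 33
Cheapest is 1 - 6 - 0 - 2 at 32.
So from 1 the first move is to 6.

6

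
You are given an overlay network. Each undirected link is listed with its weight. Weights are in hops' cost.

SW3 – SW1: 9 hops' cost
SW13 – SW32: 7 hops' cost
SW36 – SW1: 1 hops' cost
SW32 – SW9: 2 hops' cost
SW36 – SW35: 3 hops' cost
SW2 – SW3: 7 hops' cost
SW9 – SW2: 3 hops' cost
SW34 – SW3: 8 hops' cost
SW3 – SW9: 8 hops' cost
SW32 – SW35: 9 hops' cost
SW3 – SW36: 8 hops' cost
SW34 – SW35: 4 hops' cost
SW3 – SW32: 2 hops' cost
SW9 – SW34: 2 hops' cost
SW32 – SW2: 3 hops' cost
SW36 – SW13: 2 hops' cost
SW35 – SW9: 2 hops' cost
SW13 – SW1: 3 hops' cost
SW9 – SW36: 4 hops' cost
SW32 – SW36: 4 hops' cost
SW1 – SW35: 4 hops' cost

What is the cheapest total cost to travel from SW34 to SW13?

Running Dijkstra from SW34:
SW34: 0
SW9: 2  (via SW34)
SW32: 4  (via SW9)
SW35: 4  (via SW34)
SW2: 5  (via SW9)
SW3: 6  (via SW32)
SW36: 6  (via SW9)
SW1: 7  (via SW36)
SW13: 8  (via SW36)
Shortest route: SW34–SW9–SW36–SW13 = 8 hops' cost.

8 hops' cost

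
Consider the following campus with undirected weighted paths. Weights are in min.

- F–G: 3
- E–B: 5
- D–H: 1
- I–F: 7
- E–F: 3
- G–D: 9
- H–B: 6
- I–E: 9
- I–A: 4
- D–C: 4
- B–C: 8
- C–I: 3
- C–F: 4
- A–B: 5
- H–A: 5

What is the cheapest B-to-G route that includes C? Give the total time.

Best B to C: B–C costing 8
Best C to G: C–F–G costing 7
Total via C: 8 + 7 = 15 min.

15 min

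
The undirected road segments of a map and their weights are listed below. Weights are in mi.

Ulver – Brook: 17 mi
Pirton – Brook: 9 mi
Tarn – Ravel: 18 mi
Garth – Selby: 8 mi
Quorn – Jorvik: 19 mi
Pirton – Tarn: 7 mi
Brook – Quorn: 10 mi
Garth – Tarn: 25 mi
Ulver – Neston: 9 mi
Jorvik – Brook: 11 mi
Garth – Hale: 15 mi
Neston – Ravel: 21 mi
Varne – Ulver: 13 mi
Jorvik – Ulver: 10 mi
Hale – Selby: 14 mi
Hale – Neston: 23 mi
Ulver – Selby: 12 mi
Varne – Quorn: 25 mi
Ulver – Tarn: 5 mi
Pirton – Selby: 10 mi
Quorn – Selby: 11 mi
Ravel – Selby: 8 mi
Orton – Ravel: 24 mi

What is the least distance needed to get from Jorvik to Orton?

Running Dijkstra from Jorvik:
Jorvik: 0
Ulver: 10  (via Jorvik)
Brook: 11  (via Jorvik)
Tarn: 15  (via Ulver)
Neston: 19  (via Ulver)
Quorn: 19  (via Jorvik)
Pirton: 20  (via Brook)
Selby: 22  (via Ulver)
Varne: 23  (via Ulver)
Ravel: 30  (via Selby)
Garth: 30  (via Selby)
Hale: 36  (via Selby)
Orton: 54  (via Ravel)
Shortest route: Jorvik → Ulver → Selby → Ravel → Orton = 54 mi.

54 mi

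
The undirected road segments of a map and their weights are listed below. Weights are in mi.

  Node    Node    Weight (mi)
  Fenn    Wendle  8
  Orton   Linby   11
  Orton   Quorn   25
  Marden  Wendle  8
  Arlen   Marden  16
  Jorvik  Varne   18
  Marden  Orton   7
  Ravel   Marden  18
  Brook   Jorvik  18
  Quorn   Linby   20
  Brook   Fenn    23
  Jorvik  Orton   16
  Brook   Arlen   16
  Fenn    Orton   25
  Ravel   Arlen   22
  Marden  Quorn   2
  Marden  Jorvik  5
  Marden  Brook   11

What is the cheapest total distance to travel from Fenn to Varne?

39 mi

Shortest distances from Fenn:
Fenn: 0
Wendle: 8  (via Fenn)
Marden: 16  (via Wendle)
Quorn: 18  (via Marden)
Jorvik: 21  (via Marden)
Brook: 23  (via Fenn)
Orton: 23  (via Marden)
Arlen: 32  (via Marden)
Ravel: 34  (via Marden)
Linby: 34  (via Orton)
Varne: 39  (via Jorvik)
Shortest route: Fenn–Wendle–Marden–Jorvik–Varne = 39 mi.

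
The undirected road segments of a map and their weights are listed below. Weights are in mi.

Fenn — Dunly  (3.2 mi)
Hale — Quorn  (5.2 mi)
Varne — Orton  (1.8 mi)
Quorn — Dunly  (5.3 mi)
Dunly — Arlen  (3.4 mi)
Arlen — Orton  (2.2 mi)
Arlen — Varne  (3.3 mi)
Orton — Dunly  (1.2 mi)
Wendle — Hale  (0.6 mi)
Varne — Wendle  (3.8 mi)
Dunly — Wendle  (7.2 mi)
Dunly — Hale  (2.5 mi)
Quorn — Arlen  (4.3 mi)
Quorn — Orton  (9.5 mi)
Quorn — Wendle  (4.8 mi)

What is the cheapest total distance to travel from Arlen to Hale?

Candidate routes:
Arlen → Varne → Wendle → Hale: 3.3+3.8+0.6 = 7.7
Arlen → Dunly → Hale: 3.4+2.5 = 5.9
Arlen → Orton → Varne → Wendle → Hale: 2.2+1.8+3.8+0.6 = 8.4
Arlen → Varne → Orton → Dunly → Hale: 3.3+1.8+1.2+2.5 = 8.8
The minimum is 5.9 mi via Arlen → Dunly → Hale.

5.9 mi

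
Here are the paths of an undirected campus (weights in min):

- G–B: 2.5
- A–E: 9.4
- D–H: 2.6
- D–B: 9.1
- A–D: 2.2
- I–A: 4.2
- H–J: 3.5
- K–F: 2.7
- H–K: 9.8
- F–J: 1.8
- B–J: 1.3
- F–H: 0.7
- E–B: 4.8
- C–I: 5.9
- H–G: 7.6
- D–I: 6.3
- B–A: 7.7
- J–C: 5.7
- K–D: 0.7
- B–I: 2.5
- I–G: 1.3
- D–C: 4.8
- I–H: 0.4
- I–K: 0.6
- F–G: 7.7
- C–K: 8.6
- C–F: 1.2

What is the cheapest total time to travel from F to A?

4.6 min

Enumerating some paths:
F - H - I - A: 0.7+0.4+4.2 = 5.3
F - H - I - K - D - A: 0.7+0.4+0.6+0.7+2.2 = 4.6
F - H - D - A: 0.7+2.6+2.2 = 5.5
F - K - D - A: 2.7+0.7+2.2 = 5.6
The minimum is 4.6 min via F - H - I - K - D - A.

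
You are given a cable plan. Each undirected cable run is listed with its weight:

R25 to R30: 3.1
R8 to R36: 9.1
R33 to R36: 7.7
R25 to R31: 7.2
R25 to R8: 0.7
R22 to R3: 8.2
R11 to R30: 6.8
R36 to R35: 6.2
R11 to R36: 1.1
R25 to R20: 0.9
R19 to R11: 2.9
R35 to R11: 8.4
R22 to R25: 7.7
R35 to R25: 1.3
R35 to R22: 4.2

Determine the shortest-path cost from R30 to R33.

15.6

Running Dijkstra from R30:
R30: 0
R25: 3.1  (via R30)
R8: 3.8  (via R25)
R20: 4  (via R25)
R35: 4.4  (via R25)
R11: 6.8  (via R30)
R36: 7.9  (via R11)
R22: 8.6  (via R35)
R19: 9.7  (via R11)
R31: 10.3  (via R25)
R33: 15.6  (via R36)
Shortest route: R30–R11–R36–R33 = 15.6.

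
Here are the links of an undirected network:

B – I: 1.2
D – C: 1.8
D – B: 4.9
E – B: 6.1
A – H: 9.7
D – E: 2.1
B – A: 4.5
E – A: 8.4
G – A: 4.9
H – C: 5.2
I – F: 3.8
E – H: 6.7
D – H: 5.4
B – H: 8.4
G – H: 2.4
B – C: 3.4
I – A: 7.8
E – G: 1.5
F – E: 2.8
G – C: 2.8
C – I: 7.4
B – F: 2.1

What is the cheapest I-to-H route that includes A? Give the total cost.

13

Best I to A: I–B–A costing 5.7
Shortest A→H: A–G–H = 7.3
Total via A: 5.7 + 7.3 = 13.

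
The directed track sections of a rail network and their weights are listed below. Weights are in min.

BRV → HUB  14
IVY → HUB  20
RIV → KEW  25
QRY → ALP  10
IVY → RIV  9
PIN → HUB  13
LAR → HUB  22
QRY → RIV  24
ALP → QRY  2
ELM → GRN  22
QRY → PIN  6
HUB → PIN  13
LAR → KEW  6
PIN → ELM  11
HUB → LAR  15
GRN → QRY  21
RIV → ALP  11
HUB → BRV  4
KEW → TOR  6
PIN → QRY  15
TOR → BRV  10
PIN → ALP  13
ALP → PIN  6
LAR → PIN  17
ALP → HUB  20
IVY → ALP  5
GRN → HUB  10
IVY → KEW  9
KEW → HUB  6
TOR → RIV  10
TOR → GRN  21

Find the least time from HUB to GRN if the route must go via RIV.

Shortest HUB→RIV: HUB → LAR → KEW → TOR → RIV = 37
Best RIV to GRN: RIV → ALP → PIN → ELM → GRN costing 50
Total via RIV: 37 + 50 = 87 min.

87 min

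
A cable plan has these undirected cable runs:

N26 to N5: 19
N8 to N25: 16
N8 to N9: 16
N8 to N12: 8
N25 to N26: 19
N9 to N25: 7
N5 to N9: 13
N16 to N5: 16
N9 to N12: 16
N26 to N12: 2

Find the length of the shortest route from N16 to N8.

Candidate routes:
N16–N5–N9–N8: 16+13+16 = 45
N16–N5–N9–N25–N8: 16+13+7+16 = 52
The minimum is 45 via N16–N5–N9–N8.

45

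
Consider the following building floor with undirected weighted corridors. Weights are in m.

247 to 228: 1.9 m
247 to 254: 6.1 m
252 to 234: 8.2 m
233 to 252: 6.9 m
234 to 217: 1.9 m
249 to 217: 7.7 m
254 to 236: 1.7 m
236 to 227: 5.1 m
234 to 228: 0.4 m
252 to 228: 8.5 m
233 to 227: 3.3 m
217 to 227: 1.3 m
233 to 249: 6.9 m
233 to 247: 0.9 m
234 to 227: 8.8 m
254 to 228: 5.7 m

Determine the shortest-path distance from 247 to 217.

4.2 m

Settle nodes by increasing distance from 247:
247: 0
233: 0.9  (via 247)
228: 1.9  (via 247)
234: 2.3  (via 228)
227: 4.2  (via 233)
217: 4.2  (via 234)
Shortest route: 247 → 228 → 234 → 217 = 4.2 m.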